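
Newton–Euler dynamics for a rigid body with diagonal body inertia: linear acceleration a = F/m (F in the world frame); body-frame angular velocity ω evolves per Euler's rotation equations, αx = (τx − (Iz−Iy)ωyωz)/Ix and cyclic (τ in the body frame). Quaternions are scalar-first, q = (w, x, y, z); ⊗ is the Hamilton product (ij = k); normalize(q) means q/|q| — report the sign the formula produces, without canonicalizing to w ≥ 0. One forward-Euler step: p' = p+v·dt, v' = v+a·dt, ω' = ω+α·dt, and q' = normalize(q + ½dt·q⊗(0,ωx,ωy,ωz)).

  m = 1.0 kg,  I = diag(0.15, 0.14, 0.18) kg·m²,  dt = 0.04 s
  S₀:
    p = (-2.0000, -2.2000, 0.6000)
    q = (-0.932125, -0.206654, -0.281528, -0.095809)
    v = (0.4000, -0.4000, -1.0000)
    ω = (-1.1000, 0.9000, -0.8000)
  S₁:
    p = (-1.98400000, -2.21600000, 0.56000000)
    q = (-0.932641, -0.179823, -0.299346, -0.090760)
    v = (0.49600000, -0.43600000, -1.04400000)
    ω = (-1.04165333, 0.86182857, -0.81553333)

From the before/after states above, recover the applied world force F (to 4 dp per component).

F = (2.4000, -0.9000, -1.1000)

velocity change Δv = (0.09600000, -0.03600000, -0.04400000)
F = m·Δv/dt = (2.4000, -0.9000, -1.1000)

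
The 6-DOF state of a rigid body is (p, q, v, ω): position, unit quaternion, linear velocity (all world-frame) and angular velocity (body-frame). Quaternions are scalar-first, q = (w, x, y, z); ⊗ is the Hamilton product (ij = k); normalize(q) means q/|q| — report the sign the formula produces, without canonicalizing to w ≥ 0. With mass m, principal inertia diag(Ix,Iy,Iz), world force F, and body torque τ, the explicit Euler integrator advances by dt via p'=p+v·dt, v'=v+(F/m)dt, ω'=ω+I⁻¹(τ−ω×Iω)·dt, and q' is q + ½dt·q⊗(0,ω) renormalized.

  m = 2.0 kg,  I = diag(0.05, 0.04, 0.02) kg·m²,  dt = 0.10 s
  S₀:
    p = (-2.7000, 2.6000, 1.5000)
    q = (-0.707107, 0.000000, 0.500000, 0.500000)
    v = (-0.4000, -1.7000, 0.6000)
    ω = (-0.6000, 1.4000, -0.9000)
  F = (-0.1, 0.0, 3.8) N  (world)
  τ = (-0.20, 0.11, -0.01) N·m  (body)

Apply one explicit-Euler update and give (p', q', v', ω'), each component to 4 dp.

p' = (-2.7400, 2.4300, 1.5600)
q' = (-0.7168, -0.0361, 0.4338, 0.5447)
v' = (-0.4050, -1.7000, 0.7900)
ω' = (-1.0504, 1.6345, -0.9920)

(τ − ω×Iω)/I = (-4.5040, 2.3450, -0.9200)
new body rate ω' = (-1.0504, 1.6345, -0.9920)
q⊗(0,ω) = (-0.2500000, -0.7257358, -1.2899498, 0.9363963)
q' = normalize(q + ½dt·q⊗(0,ω)) = (-0.7168, -0.0361, 0.4338, 0.5447)
new position p' = (-2.7400, 2.4300, 1.5600)
v + (F/m)dt = (-0.4050, -1.7000, 0.7900)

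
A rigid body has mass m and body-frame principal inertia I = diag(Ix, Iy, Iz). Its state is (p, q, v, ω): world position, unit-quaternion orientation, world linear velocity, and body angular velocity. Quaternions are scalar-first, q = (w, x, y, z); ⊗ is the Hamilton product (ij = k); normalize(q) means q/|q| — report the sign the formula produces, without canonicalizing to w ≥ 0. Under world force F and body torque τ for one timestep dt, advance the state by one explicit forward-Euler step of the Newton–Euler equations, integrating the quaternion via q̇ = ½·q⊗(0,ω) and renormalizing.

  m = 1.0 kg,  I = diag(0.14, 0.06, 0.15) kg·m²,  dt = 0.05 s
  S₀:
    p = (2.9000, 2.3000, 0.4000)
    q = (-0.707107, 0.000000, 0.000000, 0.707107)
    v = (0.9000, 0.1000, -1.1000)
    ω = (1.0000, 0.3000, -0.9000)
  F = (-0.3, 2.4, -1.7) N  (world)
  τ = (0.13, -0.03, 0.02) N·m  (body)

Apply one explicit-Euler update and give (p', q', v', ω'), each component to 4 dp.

p' = (2.9450, 2.3050, 0.3450)
q' = (-0.6908, -0.0230, 0.0124, 0.7226)
v' = (0.8850, 0.2200, -1.1850)
ω' = (1.0551, 0.2675, -0.8853)

angular accel α = (1.1021, -0.6500, 0.2933)
ω + α·dt = (1.0551, 0.2675, -0.8853)
q⊗(0,ω) = (0.6363963, -0.9192391, 0.4949749, 0.6363963)
q' = normalize(q + ½dt·q⊗(0,ω)) = (-0.6908, -0.0230, 0.0124, 0.7226)
linear accel F/m = (-0.3000, 2.4000, -1.7000)
p' = p + v·dt = (2.9450, 2.3050, 0.3450)
v + (F/m)dt = (0.8850, 0.2200, -1.1850)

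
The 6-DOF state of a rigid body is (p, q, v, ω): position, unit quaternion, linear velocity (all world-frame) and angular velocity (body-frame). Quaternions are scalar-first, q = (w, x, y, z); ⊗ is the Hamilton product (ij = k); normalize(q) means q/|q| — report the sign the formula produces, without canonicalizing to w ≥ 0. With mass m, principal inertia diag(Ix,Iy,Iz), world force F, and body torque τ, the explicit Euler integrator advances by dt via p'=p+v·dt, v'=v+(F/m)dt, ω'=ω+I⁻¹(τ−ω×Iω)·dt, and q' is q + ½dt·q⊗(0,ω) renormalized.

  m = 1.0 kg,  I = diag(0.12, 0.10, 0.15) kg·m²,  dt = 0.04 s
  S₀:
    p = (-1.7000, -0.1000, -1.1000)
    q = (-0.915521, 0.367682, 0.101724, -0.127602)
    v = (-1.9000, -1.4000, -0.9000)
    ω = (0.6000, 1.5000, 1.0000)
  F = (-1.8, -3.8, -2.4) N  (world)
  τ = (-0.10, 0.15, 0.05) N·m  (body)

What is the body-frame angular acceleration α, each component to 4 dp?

α = (-1.4583, 1.6800, 0.4533)

precession coupling ω×(Iω) = (0.0750, -0.0180, -0.0180)
(τ − ω×Iω)/I = (-1.4583, 1.6800, 0.4533)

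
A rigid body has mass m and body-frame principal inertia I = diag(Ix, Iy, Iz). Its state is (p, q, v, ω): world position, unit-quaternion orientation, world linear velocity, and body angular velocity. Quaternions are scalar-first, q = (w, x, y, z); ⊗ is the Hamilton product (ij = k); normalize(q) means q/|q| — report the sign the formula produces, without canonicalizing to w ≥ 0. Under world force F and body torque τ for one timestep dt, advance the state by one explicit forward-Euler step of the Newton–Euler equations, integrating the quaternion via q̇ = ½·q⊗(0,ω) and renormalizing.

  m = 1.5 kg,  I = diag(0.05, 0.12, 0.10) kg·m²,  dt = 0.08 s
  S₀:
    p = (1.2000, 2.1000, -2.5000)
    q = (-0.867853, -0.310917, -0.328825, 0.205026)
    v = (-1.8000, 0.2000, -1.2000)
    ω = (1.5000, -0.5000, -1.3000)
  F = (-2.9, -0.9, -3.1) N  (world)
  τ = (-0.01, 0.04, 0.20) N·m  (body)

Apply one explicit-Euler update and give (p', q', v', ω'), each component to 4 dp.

p' = (1.0560, 2.1160, -2.5960)
q' = (-0.8423, -0.3406, -0.3143, 0.2752)
v' = (-1.9547, 0.1520, -1.3653)
ω' = (1.5048, -0.5383, -1.0980)

p + v·dt = (1.0560, 2.1160, -2.5960)
v + (F/m)dt = (-1.9547, 0.1520, -1.3653)
α = I⁻¹(τ − ω×Iω) = (0.0600, -0.4792, 2.5250)
new body rate ω' = (1.5048, -0.5383, -1.0980)
q⊗(0,ω) = (0.5684968, -0.7717940, 0.3372734, 1.7769049)
updated quaternion q' = (-0.8423, -0.3406, -0.3143, 0.2752)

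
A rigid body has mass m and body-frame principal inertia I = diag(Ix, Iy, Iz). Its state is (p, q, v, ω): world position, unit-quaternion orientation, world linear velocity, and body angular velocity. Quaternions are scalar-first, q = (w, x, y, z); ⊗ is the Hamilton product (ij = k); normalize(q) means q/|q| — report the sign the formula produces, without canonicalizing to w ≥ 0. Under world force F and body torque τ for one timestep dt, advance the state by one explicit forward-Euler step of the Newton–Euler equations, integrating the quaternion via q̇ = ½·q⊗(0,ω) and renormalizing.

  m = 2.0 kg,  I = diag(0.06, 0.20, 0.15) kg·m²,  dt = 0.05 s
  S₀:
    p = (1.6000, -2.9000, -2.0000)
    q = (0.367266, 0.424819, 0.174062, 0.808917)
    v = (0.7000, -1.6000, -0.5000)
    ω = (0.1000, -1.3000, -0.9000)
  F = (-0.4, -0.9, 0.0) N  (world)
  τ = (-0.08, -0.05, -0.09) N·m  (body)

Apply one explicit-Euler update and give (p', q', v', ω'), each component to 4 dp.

a = (-0.2000, -0.4500, 0.0000)
p + v·dt = (1.6350, -2.9800, -2.0250)
new velocity v' = (0.6900, -1.6225, -0.5000)
(τ − ω×Iω)/I = (-0.3583, -0.2905, -0.4787)
ω' = ω + α·dt = (0.0821, -1.3145, -0.9239)
q⊗(0,ω) = (0.9118240, 0.9316629, -0.0142170, -0.9002103)
updated quaternion q' = (0.3898, 0.4478, 0.1736, 0.7858)

p' = (1.6350, -2.9800, -2.0250)
q' = (0.3898, 0.4478, 0.1736, 0.7858)
v' = (0.6900, -1.6225, -0.5000)
ω' = (0.0821, -1.3145, -0.9239)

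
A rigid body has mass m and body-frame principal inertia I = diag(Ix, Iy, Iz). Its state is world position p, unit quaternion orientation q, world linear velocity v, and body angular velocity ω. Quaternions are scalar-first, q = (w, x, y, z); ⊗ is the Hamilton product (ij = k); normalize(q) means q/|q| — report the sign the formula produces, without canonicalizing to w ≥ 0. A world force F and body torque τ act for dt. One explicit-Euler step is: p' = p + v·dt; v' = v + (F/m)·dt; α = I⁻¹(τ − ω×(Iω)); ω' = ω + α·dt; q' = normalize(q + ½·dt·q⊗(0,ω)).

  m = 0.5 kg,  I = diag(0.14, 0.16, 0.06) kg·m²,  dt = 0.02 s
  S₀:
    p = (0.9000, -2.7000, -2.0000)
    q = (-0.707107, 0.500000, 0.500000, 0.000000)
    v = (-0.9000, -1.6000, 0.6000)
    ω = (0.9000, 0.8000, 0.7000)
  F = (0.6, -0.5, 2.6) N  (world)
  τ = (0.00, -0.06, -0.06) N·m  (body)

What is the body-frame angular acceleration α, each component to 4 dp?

ω×(Iω) gyroscopic = (-0.0560, 0.0504, 0.0144)
α = I⁻¹(τ − ω×Iω) = (0.4000, -0.6900, -1.2400)

α = (0.4000, -0.6900, -1.2400)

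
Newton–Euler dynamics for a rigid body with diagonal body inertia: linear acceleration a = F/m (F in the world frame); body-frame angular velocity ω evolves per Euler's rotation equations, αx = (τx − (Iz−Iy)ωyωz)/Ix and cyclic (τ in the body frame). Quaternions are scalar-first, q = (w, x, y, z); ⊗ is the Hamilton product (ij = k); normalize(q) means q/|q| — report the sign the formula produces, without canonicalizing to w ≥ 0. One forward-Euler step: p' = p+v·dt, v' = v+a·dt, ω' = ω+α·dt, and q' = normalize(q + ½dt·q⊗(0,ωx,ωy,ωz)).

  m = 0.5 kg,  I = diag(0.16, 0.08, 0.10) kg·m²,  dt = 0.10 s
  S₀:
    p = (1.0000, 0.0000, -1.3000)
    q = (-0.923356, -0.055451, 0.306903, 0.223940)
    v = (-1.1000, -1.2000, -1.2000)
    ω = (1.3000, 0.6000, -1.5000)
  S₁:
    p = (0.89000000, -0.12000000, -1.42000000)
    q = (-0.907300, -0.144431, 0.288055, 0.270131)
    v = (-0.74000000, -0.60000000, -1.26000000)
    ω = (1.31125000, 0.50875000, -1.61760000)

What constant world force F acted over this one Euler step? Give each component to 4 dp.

v₁ − v₀ = (0.36000000, 0.60000000, -0.06000000)
m·(v₁−v₀)/dt = (1.8000, 3.0000, -0.3000)

F = (1.8000, 3.0000, -0.3000)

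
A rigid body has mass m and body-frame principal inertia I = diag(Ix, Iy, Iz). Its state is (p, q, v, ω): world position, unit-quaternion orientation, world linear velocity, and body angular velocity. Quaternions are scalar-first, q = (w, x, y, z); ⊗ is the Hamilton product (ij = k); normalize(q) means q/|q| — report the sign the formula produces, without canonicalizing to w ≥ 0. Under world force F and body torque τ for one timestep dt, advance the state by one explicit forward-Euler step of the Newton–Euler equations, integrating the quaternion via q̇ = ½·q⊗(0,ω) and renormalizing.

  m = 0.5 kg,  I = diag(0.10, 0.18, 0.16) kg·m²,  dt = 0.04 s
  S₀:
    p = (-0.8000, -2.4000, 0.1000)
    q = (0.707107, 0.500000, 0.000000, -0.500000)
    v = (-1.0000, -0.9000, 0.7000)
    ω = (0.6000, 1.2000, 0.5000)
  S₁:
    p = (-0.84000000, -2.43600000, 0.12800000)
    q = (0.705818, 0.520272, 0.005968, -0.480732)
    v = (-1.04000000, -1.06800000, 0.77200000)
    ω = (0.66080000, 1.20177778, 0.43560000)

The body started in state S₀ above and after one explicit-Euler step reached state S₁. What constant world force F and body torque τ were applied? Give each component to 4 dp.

F = (-0.5000, -2.1000, 0.9000)
τ = (0.1400, -0.0100, -0.2000)

ω₁ − ω₀ = (0.06080000, 0.00177778, -0.06440000)
precession coupling = (-0.0120, -0.0180, 0.0576)
applied torque τ = (0.1400, -0.0100, -0.2000)
velocity change Δv = (-0.04000000, -0.16800000, 0.07200000)
F = m·Δv/dt = (-0.5000, -2.1000, 0.9000)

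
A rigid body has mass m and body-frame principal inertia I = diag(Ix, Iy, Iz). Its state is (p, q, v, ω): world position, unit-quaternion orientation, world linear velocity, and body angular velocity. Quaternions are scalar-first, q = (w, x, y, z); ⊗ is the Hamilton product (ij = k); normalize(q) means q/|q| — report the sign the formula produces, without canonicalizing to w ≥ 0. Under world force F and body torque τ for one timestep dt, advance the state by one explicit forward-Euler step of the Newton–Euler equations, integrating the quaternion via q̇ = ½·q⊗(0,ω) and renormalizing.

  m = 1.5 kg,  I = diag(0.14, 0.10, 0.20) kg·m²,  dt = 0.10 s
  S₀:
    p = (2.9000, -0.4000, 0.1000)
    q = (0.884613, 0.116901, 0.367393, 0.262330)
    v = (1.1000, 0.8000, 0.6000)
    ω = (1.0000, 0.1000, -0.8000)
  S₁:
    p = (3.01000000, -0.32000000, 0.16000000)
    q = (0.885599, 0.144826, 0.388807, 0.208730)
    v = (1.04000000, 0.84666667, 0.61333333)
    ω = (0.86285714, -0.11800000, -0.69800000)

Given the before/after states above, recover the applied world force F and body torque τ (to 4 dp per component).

F = (-0.9000, 0.7000, 0.2000)
τ = (-0.2000, -0.1700, 0.2000)

rate change Δω = (-0.13714286, -0.21800000, 0.10200000)
ω₀×(Iω₀) = (-0.0080, 0.0480, -0.0040)
τ = I·(Δω/dt) + ω₀×(Iω₀) = (-0.2000, -0.1700, 0.2000)
velocity change Δv = (-0.06000000, 0.04666667, 0.01333333)
F = m·Δv/dt = (-0.9000, 0.7000, 0.2000)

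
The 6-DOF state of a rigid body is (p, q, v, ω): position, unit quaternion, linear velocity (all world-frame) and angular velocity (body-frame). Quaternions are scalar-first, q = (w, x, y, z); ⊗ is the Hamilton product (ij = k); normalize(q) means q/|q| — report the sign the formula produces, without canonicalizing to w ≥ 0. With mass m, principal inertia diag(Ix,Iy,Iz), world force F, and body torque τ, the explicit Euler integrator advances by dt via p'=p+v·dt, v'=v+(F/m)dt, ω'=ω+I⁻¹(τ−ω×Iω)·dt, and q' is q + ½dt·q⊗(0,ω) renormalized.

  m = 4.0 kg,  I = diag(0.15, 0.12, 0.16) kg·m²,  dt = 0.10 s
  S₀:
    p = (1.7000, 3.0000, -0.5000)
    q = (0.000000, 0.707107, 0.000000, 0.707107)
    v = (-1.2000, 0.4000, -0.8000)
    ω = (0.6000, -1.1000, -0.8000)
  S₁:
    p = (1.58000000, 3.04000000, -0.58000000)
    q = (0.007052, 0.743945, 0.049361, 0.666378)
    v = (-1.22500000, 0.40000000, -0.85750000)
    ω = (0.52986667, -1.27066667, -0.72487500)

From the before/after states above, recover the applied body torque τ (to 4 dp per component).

ω₁ − ω₀ = (-0.07013333, -0.17066667, 0.07512500)
gyro term ω₀×Iω₀ = (0.0352, 0.0048, 0.0198)
applied torque τ = (-0.0700, -0.2000, 0.1400)

τ = (-0.0700, -0.2000, 0.1400)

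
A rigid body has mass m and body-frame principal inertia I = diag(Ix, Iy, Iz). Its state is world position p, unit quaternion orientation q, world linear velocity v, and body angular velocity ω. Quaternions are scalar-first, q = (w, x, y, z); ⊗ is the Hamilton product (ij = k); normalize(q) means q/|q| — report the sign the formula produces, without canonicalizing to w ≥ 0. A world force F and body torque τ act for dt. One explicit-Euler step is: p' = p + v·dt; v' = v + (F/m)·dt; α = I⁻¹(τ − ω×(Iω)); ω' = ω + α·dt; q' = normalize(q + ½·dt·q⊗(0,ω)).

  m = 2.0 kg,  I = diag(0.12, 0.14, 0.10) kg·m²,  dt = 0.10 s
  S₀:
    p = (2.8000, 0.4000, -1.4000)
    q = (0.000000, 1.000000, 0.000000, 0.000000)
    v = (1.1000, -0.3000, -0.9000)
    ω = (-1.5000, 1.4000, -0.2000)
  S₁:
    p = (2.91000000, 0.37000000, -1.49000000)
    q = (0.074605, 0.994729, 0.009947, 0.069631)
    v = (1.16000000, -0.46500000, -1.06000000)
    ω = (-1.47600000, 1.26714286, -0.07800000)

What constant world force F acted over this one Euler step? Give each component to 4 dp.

F = (1.2000, -3.3000, -3.2000)

velocity change Δv = (0.06000000, -0.16500000, -0.16000000)
applied force F = (1.2000, -3.3000, -3.2000)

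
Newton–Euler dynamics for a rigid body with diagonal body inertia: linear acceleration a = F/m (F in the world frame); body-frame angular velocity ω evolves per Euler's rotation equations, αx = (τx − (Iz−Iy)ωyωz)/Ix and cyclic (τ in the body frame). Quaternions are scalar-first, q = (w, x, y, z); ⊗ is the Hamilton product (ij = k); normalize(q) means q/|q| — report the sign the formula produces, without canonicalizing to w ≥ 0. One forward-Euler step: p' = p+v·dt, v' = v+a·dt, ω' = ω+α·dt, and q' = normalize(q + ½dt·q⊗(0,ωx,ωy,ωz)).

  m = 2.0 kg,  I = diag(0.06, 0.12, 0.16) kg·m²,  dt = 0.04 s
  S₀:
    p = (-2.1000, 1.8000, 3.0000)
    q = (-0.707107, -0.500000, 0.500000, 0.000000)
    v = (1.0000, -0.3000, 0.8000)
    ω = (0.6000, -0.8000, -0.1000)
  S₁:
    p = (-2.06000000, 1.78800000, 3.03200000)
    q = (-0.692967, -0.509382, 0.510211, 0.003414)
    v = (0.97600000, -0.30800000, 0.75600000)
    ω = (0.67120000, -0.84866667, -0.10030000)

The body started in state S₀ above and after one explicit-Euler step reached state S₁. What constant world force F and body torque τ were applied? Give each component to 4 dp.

F = (-1.2000, -0.4000, -2.2000)
τ = (0.1100, -0.1400, -0.0300)

rate change Δω = (0.07120000, -0.04866667, -0.00030000)
I·α + gyro = (0.1100, -0.1400, -0.0300)
v₁ − v₀ = (-0.02400000, -0.00800000, -0.04400000)
applied force F = (-1.2000, -0.4000, -2.2000)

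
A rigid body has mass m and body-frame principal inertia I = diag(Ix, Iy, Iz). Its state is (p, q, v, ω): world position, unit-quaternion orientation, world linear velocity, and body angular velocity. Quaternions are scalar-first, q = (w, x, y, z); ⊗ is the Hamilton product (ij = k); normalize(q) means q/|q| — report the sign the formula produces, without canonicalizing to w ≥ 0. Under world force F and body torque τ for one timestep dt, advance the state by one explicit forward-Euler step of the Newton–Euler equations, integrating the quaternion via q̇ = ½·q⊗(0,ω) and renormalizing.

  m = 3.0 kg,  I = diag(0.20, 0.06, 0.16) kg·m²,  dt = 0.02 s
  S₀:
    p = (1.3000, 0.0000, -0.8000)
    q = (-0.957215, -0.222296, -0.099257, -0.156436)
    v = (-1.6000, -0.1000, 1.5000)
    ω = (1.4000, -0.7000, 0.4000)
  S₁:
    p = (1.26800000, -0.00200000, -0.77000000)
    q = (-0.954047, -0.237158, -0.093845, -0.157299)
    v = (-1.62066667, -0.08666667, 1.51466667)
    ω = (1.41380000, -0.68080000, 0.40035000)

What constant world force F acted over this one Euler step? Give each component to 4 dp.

v₁ − v₀ = (-0.02066667, 0.01333333, 0.01466667)
applied force F = (-3.1000, 2.0000, 2.2000)

F = (-3.1000, 2.0000, 2.2000)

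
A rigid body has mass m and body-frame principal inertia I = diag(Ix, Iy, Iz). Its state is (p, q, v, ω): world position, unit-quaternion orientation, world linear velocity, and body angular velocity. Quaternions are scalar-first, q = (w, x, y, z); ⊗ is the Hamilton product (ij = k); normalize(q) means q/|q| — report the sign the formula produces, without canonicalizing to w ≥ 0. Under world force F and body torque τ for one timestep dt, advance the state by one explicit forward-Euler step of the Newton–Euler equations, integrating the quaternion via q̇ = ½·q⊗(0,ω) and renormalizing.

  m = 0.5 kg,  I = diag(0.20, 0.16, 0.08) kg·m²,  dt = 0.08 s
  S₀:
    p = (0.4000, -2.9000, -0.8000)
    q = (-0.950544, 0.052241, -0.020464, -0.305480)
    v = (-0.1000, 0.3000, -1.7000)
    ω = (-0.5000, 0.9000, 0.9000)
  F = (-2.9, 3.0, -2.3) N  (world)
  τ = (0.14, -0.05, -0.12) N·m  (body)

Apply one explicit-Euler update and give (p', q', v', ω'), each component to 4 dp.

gyro term ω×Iω = (-0.0648, -0.0540, 0.0180)
(τ − ω×Iω)/I = (1.0240, 0.0250, -1.7250)
ω' = ω + α·dt = (-0.4181, 0.9020, 0.7620)
Hamilton product q⊗(0,ω) = (0.3194701, 0.7317864, -0.7497665, -0.8187047)
q' = normalize(q + ½dt·q⊗(0,ω)) = (-0.9364, 0.0814, -0.0504, -0.3377)
new position p' = (0.3920, -2.8760, -0.9360)
v + (F/m)dt = (-0.5640, 0.7800, -2.0680)

p' = (0.3920, -2.8760, -0.9360)
q' = (-0.9364, 0.0814, -0.0504, -0.3377)
v' = (-0.5640, 0.7800, -2.0680)
ω' = (-0.4181, 0.9020, 0.7620)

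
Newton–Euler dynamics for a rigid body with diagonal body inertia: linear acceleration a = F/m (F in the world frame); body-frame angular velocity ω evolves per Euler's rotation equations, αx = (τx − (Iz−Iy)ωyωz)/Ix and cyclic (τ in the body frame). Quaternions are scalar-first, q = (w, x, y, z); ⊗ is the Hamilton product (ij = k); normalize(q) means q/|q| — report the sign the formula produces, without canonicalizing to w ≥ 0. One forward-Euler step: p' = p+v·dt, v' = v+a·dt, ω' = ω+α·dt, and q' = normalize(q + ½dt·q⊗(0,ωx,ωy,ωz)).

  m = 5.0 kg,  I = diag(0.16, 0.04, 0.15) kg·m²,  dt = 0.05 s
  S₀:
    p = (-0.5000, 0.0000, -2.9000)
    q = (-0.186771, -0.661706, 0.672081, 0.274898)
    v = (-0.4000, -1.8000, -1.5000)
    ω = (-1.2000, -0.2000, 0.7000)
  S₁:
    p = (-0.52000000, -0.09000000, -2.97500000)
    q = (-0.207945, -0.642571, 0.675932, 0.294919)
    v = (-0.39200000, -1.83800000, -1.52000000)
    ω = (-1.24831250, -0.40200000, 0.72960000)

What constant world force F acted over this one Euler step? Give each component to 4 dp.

v₁ − v₀ = (0.00800000, -0.03800000, -0.02000000)
applied force F = (0.8000, -3.8000, -2.0000)

F = (0.8000, -3.8000, -2.0000)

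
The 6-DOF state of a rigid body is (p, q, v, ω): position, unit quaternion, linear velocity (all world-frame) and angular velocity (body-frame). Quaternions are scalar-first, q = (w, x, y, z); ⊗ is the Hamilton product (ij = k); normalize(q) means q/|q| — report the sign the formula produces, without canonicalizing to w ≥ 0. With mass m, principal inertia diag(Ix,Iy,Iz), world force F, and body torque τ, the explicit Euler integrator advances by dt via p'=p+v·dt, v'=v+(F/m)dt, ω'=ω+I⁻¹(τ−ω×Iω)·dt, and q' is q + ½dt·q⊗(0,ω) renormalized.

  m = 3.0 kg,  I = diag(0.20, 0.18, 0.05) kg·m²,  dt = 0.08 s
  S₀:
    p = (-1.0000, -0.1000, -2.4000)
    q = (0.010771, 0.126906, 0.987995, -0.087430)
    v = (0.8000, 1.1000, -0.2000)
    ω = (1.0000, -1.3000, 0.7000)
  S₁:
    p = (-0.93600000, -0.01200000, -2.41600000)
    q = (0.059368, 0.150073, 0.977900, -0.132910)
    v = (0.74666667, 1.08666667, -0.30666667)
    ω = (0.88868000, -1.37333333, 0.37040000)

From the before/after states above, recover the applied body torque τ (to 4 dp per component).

τ = (-0.1600, -0.0600, -0.1800)

Δω = ω₁−ω₀ = (-0.11132000, -0.07333333, -0.32960000)
precession coupling = (0.1183, 0.1050, 0.0260)
applied torque τ = (-0.1600, -0.0600, -0.1800)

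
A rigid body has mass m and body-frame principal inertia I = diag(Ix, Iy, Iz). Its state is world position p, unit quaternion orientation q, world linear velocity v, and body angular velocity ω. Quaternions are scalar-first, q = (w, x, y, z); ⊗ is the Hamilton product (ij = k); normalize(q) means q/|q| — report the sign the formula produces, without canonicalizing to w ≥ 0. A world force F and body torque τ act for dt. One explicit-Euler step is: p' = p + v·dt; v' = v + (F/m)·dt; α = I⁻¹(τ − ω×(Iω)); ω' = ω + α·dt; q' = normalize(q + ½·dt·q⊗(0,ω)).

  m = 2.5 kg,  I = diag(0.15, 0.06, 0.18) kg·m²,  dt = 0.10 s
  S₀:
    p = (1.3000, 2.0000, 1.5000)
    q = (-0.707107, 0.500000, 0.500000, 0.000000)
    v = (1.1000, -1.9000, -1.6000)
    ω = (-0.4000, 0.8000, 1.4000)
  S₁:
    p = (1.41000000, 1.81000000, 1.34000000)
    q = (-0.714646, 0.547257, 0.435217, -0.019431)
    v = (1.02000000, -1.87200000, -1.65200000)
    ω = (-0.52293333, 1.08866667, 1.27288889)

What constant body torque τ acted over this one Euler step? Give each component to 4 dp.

ω₁ − ω₀ = (-0.12293333, 0.28866667, -0.12711111)
τ = I·(Δω/dt) + ω₀×(Iω₀) = (-0.0500, 0.1900, -0.2000)

τ = (-0.0500, 0.1900, -0.2000)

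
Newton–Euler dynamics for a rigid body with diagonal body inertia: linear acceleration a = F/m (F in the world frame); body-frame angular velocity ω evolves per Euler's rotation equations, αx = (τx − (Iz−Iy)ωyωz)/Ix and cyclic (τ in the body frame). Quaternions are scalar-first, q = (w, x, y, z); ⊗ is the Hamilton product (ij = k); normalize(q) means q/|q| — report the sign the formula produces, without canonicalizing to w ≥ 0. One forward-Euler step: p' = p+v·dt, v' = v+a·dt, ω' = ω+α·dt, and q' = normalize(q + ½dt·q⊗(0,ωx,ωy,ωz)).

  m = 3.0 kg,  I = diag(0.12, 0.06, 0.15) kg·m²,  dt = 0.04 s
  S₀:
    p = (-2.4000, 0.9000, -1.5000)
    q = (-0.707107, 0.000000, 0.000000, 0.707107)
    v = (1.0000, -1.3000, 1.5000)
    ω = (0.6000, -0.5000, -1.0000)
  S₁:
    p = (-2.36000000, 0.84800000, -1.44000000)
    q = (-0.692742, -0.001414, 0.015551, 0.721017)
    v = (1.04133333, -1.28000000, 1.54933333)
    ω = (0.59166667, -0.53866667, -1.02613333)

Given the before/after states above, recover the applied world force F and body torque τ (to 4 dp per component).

F = (3.1000, 1.5000, 3.7000)
τ = (0.0200, -0.0400, -0.0800)

rate change Δω = (-0.00833333, -0.03866667, -0.02613333)
I·α + gyro = (0.0200, -0.0400, -0.0800)
Δv = v₁−v₀ = (0.04133333, 0.02000000, 0.04933333)
applied force F = (3.1000, 1.5000, 3.7000)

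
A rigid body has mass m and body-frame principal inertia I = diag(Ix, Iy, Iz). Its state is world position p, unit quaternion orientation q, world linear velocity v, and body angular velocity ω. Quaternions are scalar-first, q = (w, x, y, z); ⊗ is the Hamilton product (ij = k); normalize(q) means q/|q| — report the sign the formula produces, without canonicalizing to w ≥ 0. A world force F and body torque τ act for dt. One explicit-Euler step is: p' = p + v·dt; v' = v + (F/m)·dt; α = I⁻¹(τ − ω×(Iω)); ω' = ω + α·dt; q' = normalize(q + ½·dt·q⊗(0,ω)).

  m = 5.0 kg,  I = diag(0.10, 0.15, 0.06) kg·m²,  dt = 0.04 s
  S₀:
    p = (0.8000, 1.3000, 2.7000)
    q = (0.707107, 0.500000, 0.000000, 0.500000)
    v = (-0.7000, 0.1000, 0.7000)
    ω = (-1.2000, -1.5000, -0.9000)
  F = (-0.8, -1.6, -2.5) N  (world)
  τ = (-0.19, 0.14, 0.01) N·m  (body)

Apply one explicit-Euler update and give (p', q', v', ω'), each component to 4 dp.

p' = (0.7720, 1.3040, 2.7280)
q' = (0.7275, 0.4976, -0.0242, 0.4718)
v' = (-0.7064, 0.0872, 0.6800)
ω' = (-1.2274, -1.4742, -0.9533)

a = (-0.1600, -0.3200, -0.5000)
new position p' = (0.7720, 1.3040, 2.7280)
v + (F/m)dt = (-0.7064, 0.0872, 0.6800)
ω×(Iω) gyroscopic = (-0.1215, 0.0432, 0.0900)
(τ − ω×Iω)/I = (-0.6850, 0.6453, -1.3333)
ω' = ω + α·dt = (-1.2274, -1.4742, -0.9533)
2q̇ = q⊗(0,ω) = (1.0500000, -0.0985284, -1.2106605, -1.3863963)
updated quaternion q' = (0.7275, 0.4976, -0.0242, 0.4718)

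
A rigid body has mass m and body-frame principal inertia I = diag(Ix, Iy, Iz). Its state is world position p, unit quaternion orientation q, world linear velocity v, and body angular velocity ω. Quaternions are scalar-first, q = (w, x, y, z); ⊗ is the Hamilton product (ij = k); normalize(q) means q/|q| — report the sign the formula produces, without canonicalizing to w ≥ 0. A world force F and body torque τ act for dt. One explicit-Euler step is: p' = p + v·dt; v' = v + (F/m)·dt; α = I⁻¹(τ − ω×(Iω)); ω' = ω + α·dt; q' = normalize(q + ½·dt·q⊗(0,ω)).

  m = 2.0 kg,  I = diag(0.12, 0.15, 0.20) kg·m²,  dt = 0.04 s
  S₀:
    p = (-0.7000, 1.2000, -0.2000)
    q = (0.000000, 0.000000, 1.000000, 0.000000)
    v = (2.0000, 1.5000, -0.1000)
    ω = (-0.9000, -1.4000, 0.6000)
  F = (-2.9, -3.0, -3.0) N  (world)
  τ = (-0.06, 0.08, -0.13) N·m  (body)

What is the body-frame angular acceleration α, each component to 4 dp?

α = (-0.1500, 0.2453, -0.8390)

precession coupling ω×(Iω) = (-0.0420, 0.0432, 0.0378)
α = I⁻¹(τ − ω×Iω) = (-0.1500, 0.2453, -0.8390)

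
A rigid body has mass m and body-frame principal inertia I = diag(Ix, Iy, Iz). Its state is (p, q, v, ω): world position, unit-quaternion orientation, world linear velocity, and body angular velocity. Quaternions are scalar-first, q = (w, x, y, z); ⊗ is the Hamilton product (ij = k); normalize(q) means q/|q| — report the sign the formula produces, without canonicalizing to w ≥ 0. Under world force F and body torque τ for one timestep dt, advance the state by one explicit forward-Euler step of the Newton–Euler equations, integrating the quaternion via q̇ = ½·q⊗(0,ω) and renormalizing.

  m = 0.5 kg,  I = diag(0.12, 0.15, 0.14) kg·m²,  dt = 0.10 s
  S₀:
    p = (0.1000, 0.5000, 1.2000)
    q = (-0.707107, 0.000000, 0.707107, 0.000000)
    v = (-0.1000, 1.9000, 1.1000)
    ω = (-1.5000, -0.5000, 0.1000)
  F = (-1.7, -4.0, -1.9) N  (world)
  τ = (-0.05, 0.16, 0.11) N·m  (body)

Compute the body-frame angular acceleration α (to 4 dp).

ω×(Iω) gyroscopic = (0.0005, 0.0030, 0.0225)
(τ − ω×Iω)/I = (-0.4208, 1.0467, 0.6250)

α = (-0.4208, 1.0467, 0.6250)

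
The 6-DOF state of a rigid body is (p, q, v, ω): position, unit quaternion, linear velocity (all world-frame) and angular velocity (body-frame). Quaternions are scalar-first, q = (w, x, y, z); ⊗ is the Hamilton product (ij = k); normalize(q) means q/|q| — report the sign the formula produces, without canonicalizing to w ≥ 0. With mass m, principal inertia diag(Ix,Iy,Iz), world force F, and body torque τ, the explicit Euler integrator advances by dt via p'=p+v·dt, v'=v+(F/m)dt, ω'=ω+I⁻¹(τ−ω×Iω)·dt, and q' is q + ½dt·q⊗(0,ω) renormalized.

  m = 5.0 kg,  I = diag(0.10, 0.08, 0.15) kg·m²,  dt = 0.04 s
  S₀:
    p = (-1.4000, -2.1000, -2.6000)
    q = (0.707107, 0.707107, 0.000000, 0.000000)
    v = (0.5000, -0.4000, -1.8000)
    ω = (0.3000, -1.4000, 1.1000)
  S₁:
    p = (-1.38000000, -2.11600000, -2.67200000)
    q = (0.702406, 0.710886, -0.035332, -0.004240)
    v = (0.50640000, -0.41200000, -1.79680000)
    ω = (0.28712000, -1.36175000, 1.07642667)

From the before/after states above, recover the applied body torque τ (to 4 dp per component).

τ = (-0.1400, 0.0600, -0.0800)

ω₁ − ω₀ = (-0.01288000, 0.03825000, -0.02357333)
applied torque τ = (-0.1400, 0.0600, -0.0800)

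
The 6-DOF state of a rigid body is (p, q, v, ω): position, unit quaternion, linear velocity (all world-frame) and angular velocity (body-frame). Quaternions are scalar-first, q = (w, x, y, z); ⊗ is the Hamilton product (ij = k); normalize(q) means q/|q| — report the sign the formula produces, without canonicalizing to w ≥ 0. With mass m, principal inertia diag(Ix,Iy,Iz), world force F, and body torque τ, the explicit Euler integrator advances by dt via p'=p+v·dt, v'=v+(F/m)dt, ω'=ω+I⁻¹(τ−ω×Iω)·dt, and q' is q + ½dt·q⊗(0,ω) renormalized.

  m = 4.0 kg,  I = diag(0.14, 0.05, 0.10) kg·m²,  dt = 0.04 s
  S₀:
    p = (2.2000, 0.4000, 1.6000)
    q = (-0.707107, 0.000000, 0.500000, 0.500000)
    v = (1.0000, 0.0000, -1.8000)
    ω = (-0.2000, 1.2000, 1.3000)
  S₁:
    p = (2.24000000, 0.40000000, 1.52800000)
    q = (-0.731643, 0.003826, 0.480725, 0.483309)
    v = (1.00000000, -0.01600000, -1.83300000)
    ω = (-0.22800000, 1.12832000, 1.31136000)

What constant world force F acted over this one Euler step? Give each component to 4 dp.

Δv = v₁−v₀ = (0.00000000, -0.01600000, -0.03300000)
applied force F = (0.0000, -1.6000, -3.3000)

F = (0.0000, -1.6000, -3.3000)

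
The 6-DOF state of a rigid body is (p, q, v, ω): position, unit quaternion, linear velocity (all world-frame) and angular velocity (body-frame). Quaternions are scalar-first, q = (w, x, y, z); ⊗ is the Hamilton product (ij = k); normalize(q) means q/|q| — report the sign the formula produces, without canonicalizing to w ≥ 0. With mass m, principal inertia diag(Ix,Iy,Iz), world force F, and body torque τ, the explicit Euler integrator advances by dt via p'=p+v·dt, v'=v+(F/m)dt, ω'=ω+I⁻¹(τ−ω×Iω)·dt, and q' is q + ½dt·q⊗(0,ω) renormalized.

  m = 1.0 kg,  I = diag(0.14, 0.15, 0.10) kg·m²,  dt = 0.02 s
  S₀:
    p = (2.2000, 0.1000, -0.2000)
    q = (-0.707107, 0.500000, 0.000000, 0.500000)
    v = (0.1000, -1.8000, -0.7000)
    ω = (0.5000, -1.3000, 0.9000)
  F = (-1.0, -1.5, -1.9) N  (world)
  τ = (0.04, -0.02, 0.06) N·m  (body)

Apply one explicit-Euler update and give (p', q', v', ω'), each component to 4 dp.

p' = (2.2020, 0.0640, -0.2140)
q' = (-0.7140, 0.5029, 0.0072, 0.4871)
v' = (0.0800, -1.8300, -0.7380)
ω' = (0.4974, -1.3051, 0.9133)

a = (-1.0000, -1.5000, -1.9000)
p' = p + v·dt = (2.2020, 0.0640, -0.2140)
v + (F/m)dt = (0.0800, -1.8300, -0.7380)
gyro term ω×Iω = (0.0585, 0.0180, -0.0065)
(τ − ω×Iω)/I = (-0.1321, -0.2533, 0.6650)
ω' = ω + α·dt = (0.4974, -1.3051, 0.9133)
q⊗(0,ω) = (-0.7000000, 0.2964465, 0.7192391, -1.2863963)
q + ½dt·q⊗(0,ω), renormalized = (-0.7140, 0.5029, 0.0072, 0.4871)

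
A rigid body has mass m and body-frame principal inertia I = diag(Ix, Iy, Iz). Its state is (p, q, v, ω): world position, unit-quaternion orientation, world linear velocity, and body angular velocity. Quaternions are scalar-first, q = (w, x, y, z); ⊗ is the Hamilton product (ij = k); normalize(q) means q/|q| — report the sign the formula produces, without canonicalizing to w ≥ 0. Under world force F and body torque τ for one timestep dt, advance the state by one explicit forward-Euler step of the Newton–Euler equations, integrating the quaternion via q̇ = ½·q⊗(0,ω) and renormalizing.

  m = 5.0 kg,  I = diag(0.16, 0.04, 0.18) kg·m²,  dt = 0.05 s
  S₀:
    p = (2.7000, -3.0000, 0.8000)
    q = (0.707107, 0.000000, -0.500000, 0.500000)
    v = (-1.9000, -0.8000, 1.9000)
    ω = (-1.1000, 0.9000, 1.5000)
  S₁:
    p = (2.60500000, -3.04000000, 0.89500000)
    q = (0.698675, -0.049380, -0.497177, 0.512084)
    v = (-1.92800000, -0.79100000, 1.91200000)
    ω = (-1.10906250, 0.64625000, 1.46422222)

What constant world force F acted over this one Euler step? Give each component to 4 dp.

v₁ − v₀ = (-0.02800000, 0.00900000, 0.01200000)
m·(v₁−v₀)/dt = (-2.8000, 0.9000, 1.2000)

F = (-2.8000, 0.9000, 1.2000)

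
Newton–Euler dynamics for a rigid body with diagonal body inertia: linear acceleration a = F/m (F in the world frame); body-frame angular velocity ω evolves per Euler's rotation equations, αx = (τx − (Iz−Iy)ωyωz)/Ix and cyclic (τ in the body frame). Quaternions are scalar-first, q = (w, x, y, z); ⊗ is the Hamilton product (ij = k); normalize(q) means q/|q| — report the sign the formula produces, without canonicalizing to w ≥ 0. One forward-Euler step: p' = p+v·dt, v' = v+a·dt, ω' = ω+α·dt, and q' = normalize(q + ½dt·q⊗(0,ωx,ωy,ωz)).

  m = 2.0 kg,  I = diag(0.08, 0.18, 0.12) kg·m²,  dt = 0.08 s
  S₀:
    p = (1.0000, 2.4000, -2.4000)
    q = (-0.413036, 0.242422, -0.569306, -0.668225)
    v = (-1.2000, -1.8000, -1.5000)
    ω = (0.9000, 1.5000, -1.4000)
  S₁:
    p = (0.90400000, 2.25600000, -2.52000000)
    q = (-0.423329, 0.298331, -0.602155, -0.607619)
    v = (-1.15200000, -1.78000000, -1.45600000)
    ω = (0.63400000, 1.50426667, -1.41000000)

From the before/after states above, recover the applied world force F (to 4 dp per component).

F = (1.2000, 0.5000, 1.1000)

Δv = v₁−v₀ = (0.04800000, 0.02000000, 0.04400000)
m·(v₁−v₀)/dt = (1.2000, 0.5000, 1.1000)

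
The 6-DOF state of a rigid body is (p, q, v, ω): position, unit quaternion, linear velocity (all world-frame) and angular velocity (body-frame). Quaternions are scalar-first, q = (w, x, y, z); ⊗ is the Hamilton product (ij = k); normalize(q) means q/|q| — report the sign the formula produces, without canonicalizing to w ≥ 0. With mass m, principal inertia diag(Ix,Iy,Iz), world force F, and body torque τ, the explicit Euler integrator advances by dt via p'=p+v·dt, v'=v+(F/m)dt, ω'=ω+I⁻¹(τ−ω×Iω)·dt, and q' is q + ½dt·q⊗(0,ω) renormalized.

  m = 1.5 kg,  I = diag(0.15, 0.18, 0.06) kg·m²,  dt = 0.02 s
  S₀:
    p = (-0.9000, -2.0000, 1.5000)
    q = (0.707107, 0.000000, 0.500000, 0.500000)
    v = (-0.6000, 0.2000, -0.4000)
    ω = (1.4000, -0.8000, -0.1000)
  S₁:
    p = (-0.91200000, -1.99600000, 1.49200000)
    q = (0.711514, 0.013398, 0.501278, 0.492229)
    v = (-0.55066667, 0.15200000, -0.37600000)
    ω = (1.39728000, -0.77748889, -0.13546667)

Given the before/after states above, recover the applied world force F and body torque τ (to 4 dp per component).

F = (3.7000, -3.6000, 1.8000)
τ = (-0.0300, 0.1900, -0.1400)

rate change Δω = (-0.00272000, 0.02251111, -0.03546667)
τ = I·(Δω/dt) + ω₀×(Iω₀) = (-0.0300, 0.1900, -0.1400)
velocity change Δv = (0.04933333, -0.04800000, 0.02400000)
applied force F = (3.7000, -3.6000, 1.8000)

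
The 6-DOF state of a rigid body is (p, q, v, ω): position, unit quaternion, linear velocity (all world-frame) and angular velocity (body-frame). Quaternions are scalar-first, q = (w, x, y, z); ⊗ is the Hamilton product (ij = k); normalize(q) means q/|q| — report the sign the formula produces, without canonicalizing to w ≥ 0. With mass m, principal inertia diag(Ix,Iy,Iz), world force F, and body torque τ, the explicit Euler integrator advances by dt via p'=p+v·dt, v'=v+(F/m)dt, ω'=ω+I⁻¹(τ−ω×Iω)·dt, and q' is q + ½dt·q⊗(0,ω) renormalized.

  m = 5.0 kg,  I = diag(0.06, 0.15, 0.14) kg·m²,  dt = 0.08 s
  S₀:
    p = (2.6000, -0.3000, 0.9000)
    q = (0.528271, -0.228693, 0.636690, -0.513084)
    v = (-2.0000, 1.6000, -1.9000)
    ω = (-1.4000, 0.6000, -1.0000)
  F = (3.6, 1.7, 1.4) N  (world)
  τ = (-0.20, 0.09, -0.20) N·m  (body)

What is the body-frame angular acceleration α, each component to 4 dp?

gyro term ω×Iω = (0.0060, -0.1120, -0.0756)
(τ − ω×Iω)/I = (-3.4333, 1.3467, -0.8886)

α = (-3.4333, 1.3467, -0.8886)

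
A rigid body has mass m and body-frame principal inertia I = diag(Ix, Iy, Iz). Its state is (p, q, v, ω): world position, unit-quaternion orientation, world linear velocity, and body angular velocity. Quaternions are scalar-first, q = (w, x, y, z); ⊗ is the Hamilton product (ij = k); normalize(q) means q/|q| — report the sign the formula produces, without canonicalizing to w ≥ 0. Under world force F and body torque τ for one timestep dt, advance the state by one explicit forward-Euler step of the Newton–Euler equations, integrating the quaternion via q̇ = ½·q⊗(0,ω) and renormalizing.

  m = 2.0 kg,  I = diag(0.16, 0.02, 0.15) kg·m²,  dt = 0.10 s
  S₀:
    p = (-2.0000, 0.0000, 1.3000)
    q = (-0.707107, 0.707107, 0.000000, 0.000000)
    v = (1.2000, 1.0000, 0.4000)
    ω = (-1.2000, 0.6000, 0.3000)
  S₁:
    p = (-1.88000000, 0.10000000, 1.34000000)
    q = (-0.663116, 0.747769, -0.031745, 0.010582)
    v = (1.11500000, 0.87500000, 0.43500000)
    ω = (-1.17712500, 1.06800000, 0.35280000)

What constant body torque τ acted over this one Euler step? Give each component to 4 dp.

τ = (0.0600, 0.0900, 0.1800)

rate change Δω = (0.02287500, 0.46800000, 0.05280000)
I·α + gyro = (0.0600, 0.0900, 0.1800)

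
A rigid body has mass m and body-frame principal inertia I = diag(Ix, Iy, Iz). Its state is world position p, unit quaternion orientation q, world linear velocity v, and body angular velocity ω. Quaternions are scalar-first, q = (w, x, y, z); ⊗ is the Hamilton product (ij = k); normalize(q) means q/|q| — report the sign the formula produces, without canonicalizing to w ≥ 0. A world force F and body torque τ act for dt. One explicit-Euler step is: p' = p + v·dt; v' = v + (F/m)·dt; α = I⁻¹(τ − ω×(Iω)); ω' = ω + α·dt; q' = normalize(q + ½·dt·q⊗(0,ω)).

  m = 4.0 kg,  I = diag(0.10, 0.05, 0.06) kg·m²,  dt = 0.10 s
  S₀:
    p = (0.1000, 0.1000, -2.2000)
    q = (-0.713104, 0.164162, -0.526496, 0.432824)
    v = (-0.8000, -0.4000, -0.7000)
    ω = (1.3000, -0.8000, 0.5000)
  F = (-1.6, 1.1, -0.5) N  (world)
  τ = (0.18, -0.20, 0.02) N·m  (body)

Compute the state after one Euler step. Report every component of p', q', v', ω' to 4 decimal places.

p' = (0.0200, 0.0600, -2.2700)
q' = (-0.7532, 0.1216, -0.4724, 0.4412)
v' = (-0.8400, -0.3725, -0.7125)
ω' = (1.4840, -1.2520, 0.4467)

new position p' = (0.0200, 0.0600, -2.2700)
v + (F/m)dt = (-0.8400, -0.3725, -0.7125)
precession coupling ω×(Iω) = (-0.0040, 0.0260, 0.0520)
angular accel α = (1.8400, -4.5200, -0.5333)
ω + α·dt = (1.4840, -1.2520, 0.4467)
Hamilton product q⊗(0,ω) = (-0.8510194, -0.8440240, 1.0510734, 0.1965632)
q' = normalize(q + ½dt·q⊗(0,ω)) = (-0.7532, 0.1216, -0.4724, 0.4412)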